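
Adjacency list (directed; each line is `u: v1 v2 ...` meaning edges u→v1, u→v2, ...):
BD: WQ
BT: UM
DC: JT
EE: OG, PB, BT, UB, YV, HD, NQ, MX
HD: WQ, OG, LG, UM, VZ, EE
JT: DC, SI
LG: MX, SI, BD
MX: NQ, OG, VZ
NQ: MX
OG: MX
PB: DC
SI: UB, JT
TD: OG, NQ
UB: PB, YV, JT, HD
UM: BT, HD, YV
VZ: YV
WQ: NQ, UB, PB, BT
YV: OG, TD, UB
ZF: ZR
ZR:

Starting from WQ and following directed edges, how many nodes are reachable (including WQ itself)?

18

BFS from WQ visits: WQ, UB, PB, NQ, BT, YV, JT, HD, DC, MX, UM, TD, OG, SI, VZ, LG, EE, BD
Reachable nodes: 18 of 20 total.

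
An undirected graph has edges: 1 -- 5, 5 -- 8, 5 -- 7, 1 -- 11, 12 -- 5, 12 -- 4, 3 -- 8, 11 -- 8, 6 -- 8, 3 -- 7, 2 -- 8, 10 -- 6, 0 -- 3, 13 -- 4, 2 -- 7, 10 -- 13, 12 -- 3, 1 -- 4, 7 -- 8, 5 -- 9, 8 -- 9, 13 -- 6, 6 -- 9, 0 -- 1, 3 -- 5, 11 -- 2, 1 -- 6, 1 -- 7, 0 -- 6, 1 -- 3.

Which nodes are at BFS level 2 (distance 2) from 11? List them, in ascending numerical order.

0, 3, 4, 5, 6, 7, 9

Level 0: 11
Level 1: 1, 2, 8
Level 2: 0, 3, 4, 5, 6, 7, 9
Level 3: 10, 12, 13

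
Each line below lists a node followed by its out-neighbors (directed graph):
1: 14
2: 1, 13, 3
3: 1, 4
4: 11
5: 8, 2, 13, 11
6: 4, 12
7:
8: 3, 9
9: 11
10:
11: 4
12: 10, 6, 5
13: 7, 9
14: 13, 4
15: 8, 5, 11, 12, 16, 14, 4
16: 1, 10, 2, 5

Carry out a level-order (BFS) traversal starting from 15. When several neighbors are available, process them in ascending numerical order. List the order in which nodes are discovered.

15 → 4 → 5 → 8 → 11 → 12 → 14 → 16 → 2 → 13 → 3 → 9 → 6 → 10 → 1 → 7

Visit 15; enqueue 4, 5, 8, 11, 12, 14, 16 → queue [4, 5, 8, 11, 12, 14, 16]
Visit 4 → queue [5, 8, 11, 12, 14, 16]
Visit 5; enqueue 2, 13 → queue [8, 11, 12, 14, 16, 2, 13]
Visit 8; enqueue 3, 9 → queue [11, 12, 14, 16, 2, 13, 3, 9]
Visit 11 → queue [12, 14, 16, 2, 13, 3, 9]
Visit 12; enqueue 6, 10 → queue [14, 16, 2, 13, 3, 9, 6, 10]
Visit 14 → queue [16, 2, 13, 3, 9, 6, 10]
Visit 16; enqueue 1 → queue [2, 13, 3, 9, 6, 10, 1]
Visit 2 → queue [13, 3, 9, 6, 10, 1]
Visit 13; enqueue 7 → queue [3, 9, 6, 10, 1, 7]
Visit 3 → queue [9, 6, 10, 1, 7]
Visit 9 → queue [6, 10, 1, 7]
Visit 6 → queue [10, 1, 7]
Visit 10 → queue [1, 7]
Visit 1 → queue [7]
Visit 7 → queue []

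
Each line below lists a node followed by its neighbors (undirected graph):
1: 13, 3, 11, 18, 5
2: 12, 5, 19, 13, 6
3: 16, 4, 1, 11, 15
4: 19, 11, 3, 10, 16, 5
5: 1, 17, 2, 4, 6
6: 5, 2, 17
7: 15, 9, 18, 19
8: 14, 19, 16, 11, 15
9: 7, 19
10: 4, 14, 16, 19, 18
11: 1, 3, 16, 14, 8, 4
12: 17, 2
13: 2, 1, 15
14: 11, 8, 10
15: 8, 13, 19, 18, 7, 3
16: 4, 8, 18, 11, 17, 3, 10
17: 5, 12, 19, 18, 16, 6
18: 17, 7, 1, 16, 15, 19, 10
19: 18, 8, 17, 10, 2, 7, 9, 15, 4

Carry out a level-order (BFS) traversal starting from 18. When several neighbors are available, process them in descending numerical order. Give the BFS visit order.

18, 19, 17, 16, 15, 10, 7, 1, 9, 8, 4, 2, 12, 6, 5, 11, 3, 13, 14

Visit 18; enqueue 19, 17, 16, 15, 10, 7, 1 → queue [19, 17, 16, 15, 10, 7, 1]
Visit 19; enqueue 9, 8, 4, 2 → queue [17, 16, 15, 10, 7, 1, 9, 8, 4, 2]
Visit 17; enqueue 12, 6, 5 → queue [16, 15, 10, 7, 1, 9, 8, 4, 2, 12, 6, 5]
Visit 16; enqueue 11, 3 → queue [15, 10, 7, 1, 9, 8, 4, 2, 12, 6, 5, 11, 3]
Visit 15; enqueue 13 → queue [10, 7, 1, 9, 8, 4, 2, 12, 6, 5, 11, 3, 13]
Visit 10; enqueue 14 → queue [7, 1, 9, 8, 4, 2, 12, 6, 5, 11, 3, 13, 14]
Visit 7 → queue [1, 9, 8, 4, 2, 12, 6, 5, 11, 3, 13, 14]
Visit 1 → queue [9, 8, 4, 2, 12, 6, 5, 11, 3, 13, 14]
Visit 9 → queue [8, 4, 2, 12, 6, 5, 11, 3, 13, 14]
Visit 8 → queue [4, 2, 12, 6, 5, 11, 3, 13, 14]
Visit 4 → queue [2, 12, 6, 5, 11, 3, 13, 14]
Visit 2 → queue [12, 6, 5, 11, 3, 13, 14]
Visit 12 → queue [6, 5, 11, 3, 13, 14]
Visit 6 → queue [5, 11, 3, 13, 14]
Visit 5 → queue [11, 3, 13, 14]
Visit 11 → queue [3, 13, 14]
Visit 3 → queue [13, 14]
Visit 13 → queue [14]
Visit 14 → queue []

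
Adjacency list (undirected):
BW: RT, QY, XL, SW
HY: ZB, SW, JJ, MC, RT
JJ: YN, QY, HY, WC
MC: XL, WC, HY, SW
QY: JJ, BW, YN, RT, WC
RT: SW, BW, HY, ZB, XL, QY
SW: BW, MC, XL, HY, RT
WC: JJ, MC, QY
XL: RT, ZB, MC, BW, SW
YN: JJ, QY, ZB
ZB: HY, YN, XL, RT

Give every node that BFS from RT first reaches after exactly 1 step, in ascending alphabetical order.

Level 0: RT
Level 1: BW, HY, QY, SW, XL, ZB
Level 2: JJ, MC, WC, YN

BW, HY, QY, SW, XL, ZB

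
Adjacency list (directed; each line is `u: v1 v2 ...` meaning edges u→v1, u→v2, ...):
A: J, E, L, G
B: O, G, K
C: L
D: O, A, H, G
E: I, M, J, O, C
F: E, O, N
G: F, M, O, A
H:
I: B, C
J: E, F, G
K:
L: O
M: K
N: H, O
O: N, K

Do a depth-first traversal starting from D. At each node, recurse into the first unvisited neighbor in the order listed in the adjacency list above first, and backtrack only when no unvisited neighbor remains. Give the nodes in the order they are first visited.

Visit D
D → O
O → N
N → H
O → K
D → A
A → J
J → E
E → I
I → B
B → G
G → F
G → M
I → C
C → L

D -> O -> N -> H -> K -> A -> J -> E -> I -> B -> G -> F -> M -> C -> L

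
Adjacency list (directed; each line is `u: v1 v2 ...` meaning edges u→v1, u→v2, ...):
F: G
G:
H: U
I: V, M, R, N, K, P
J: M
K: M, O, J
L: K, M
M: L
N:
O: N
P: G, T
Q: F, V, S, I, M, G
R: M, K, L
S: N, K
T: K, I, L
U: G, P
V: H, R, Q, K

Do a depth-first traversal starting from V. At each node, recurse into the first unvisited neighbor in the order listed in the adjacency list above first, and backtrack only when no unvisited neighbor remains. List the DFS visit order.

V -> H -> U -> G -> P -> T -> K -> M -> L -> O -> N -> J -> I -> R -> Q -> F -> S

Visit V
V → H
H → U
U → G
U → P
P → T
T → K
K → M
M → L
K → O
O → N
K → J
T → I
I → R
V → Q
Q → F
Q → S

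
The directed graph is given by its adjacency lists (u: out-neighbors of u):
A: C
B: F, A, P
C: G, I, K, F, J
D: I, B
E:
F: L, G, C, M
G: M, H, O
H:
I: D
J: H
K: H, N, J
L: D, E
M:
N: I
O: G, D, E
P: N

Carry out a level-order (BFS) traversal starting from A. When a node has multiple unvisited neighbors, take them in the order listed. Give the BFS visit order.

A → C → G → I → K → F → J → M → H → O → D → N → L → E → B → P

Visit A; enqueue C → queue [C]
Visit C; enqueue G, I, K, F, J → queue [G, I, K, F, J]
Visit G; enqueue M, H, O → queue [I, K, F, J, M, H, O]
Visit I; enqueue D → queue [K, F, J, M, H, O, D]
Visit K; enqueue N → queue [F, J, M, H, O, D, N]
Visit F; enqueue L → queue [J, M, H, O, D, N, L]
Visit J → queue [M, H, O, D, N, L]
Visit M → queue [H, O, D, N, L]
Visit H → queue [O, D, N, L]
Visit O; enqueue E → queue [D, N, L, E]
Visit D; enqueue B → queue [N, L, E, B]
Visit N → queue [L, E, B]
Visit L → queue [E, B]
Visit E → queue [B]
Visit B; enqueue P → queue [P]
Visit P → queue []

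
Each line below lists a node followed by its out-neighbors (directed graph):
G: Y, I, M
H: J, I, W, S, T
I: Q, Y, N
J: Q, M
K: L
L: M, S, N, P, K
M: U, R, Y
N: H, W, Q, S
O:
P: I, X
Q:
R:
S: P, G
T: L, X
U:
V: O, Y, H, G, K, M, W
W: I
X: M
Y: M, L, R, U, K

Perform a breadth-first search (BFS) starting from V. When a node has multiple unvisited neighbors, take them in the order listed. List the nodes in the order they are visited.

V, O, Y, H, G, K, M, W, L, R, U, J, I, S, T, N, P, Q, X

Visit V; enqueue O, Y, H, G, K, M, W → queue [O, Y, H, G, K, M, W]
Visit O → queue [Y, H, G, K, M, W]
Visit Y; enqueue L, R, U → queue [H, G, K, M, W, L, R, U]
Visit H; enqueue J, I, S, T → queue [G, K, M, W, L, R, U, J, I, S, T]
Visit G → queue [K, M, W, L, R, U, J, I, S, T]
Visit K → queue [M, W, L, R, U, J, I, S, T]
Visit M → queue [W, L, R, U, J, I, S, T]
Visit W → queue [L, R, U, J, I, S, T]
Visit L; enqueue N, P → queue [R, U, J, I, S, T, N, P]
Visit R → queue [U, J, I, S, T, N, P]
Visit U → queue [J, I, S, T, N, P]
Visit J; enqueue Q → queue [I, S, T, N, P, Q]
Visit I → queue [S, T, N, P, Q]
Visit S → queue [T, N, P, Q]
Visit T; enqueue X → queue [N, P, Q, X]
Visit N → queue [P, Q, X]
Visit P → queue [Q, X]
Visit Q → queue [X]
Visit X → queue []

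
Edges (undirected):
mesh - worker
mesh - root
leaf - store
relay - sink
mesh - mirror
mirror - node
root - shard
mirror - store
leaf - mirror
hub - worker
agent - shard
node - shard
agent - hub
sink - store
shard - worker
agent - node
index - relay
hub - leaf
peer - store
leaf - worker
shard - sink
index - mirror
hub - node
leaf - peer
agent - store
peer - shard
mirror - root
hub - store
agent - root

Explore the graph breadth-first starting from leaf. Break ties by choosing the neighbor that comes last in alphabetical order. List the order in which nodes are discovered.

leaf, worker, store, peer, mirror, hub, shard, mesh, sink, agent, root, node, index, relay

Visit leaf; enqueue worker, store, peer, mirror, hub → queue [worker, store, peer, mirror, hub]
Visit worker; enqueue shard, mesh → queue [store, peer, mirror, hub, shard, mesh]
Visit store; enqueue sink, agent → queue [peer, mirror, hub, shard, mesh, sink, agent]
Visit peer → queue [mirror, hub, shard, mesh, sink, agent]
Visit mirror; enqueue root, node, index → queue [hub, shard, mesh, sink, agent, root, node, index]
Visit hub → queue [shard, mesh, sink, agent, root, node, index]
Visit shard → queue [mesh, sink, agent, root, node, index]
Visit mesh → queue [sink, agent, root, node, index]
Visit sink; enqueue relay → queue [agent, root, node, index, relay]
Visit agent → queue [root, node, index, relay]
Visit root → queue [node, index, relay]
Visit node → queue [index, relay]
Visit index → queue [relay]
Visit relay → queue []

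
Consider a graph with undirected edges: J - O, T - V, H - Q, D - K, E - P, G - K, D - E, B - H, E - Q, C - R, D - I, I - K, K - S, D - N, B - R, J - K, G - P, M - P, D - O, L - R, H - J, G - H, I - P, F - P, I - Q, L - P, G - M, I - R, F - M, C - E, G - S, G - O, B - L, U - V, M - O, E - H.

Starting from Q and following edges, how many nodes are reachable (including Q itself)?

18

BFS from Q visits: Q, E, H, I, C, D, P, B, G, J, K, R, N, O, F, L, M, S
Reachable nodes: 18 of 21 total.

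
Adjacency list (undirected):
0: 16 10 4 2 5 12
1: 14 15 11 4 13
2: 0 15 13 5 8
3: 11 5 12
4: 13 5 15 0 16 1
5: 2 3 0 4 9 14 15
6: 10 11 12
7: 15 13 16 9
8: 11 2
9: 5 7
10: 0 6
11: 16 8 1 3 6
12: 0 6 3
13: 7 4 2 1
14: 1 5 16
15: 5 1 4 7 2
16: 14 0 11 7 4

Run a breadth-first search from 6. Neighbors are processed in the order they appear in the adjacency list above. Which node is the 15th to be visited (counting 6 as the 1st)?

Visit 6; enqueue 10, 11, 12 → queue [10, 11, 12]
Visit 10; enqueue 0 → queue [11, 12, 0]
Visit 11; enqueue 16, 8, 1, 3 → queue [12, 0, 16, 8, 1, 3]
Visit 12 → queue [0, 16, 8, 1, 3]
Visit 0; enqueue 4, 2, 5 → queue [16, 8, 1, 3, 4, 2, 5]
Visit 16; enqueue 14, 7 → queue [8, 1, 3, 4, 2, 5, 14, 7]
Visit 8 → queue [1, 3, 4, 2, 5, 14, 7]
Visit 1; enqueue 15, 13 → queue [3, 4, 2, 5, 14, 7, 15, 13]
Visit 3 → queue [4, 2, 5, 14, 7, 15, 13]
Visit 4 → queue [2, 5, 14, 7, 15, 13]
Visit 2 → queue [5, 14, 7, 15, 13]
Visit 5; enqueue 9 → queue [14, 7, 15, 13, 9]
Visit 14 → queue [7, 15, 13, 9]
Visit 7 → queue [15, 13, 9]
Visit 15 → queue [13, 9]
Visit 13 → queue [9]
Visit 9 → queue []

Visit order: 6, 10, 11, 12, 0, 16, 8, 1, 3, 4, 2, 5, 14, 7, 15, 13, 9

15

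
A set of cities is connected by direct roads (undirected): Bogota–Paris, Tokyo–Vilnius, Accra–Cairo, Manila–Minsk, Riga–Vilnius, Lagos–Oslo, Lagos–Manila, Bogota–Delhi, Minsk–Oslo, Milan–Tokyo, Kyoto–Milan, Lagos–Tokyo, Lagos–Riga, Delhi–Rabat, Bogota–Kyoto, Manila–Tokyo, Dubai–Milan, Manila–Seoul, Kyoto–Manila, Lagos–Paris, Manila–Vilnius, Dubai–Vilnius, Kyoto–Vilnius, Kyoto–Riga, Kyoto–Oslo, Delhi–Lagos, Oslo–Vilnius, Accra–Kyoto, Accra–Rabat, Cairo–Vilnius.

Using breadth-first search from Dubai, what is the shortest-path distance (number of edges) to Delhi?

Level 0: Dubai
Level 1: Milan, Vilnius
Level 2: Cairo, Kyoto, Manila, Oslo, Riga, Tokyo
Level 3: Accra, Bogota, Lagos, Minsk, Seoul
Level 4: Delhi, Paris, Rabat
Delhi first appears at level 4.

4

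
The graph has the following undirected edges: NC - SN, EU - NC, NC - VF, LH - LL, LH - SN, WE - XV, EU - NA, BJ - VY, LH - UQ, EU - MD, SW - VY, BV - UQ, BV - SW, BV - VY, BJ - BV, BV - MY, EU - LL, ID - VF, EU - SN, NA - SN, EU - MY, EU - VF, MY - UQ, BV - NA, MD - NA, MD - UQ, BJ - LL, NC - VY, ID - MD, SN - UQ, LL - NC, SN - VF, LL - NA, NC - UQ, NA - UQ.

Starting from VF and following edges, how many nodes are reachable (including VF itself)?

15

BFS from VF visits: VF, SN, NC, ID, EU, UQ, NA, LH, VY, LL, MD, MY, BV, SW, BJ
Reachable nodes: 15 of 17 total.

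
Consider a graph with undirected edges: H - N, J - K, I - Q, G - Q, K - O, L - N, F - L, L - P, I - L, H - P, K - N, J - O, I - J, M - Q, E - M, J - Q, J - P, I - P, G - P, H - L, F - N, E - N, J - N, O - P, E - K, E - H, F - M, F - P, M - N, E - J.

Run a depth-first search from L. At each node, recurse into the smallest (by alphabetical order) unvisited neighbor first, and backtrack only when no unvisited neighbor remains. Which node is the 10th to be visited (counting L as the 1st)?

Visit L
L → F
F → M
M → E
E → H
H → N
N → J
J → I
I → P
P → G
G → Q
P → O
O → K

Visit order: L, F, M, E, H, N, J, I, P, G, Q, O, K

G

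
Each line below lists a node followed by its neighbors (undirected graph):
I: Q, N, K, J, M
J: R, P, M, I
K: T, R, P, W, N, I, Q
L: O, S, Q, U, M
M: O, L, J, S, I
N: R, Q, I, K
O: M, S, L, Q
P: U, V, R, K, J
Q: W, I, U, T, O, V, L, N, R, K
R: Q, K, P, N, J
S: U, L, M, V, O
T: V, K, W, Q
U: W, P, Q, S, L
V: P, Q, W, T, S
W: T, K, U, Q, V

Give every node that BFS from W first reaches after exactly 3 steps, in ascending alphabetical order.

J, M

Level 0: W
Level 1: K, Q, T, U, V
Level 2: I, L, N, O, P, R, S
Level 3: J, M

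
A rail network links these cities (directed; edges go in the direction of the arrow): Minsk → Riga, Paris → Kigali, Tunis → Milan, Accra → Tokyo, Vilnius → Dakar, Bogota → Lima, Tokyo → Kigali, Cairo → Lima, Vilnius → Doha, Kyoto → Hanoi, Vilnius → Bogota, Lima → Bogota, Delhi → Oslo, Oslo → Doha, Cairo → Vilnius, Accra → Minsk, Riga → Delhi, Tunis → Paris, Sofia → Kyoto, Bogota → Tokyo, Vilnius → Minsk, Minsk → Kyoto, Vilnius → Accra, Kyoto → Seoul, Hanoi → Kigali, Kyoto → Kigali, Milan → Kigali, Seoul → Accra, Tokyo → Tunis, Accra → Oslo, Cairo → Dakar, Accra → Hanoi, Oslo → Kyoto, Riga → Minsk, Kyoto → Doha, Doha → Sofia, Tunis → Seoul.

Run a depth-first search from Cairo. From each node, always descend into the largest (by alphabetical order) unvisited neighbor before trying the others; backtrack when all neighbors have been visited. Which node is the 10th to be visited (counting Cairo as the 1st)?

Tokyo

Visit Cairo
Cairo → Vilnius
Vilnius → Minsk
Minsk → Riga
Riga → Delhi
Delhi → Oslo
Oslo → Kyoto
Kyoto → Seoul
Seoul → Accra
Accra → Tokyo
Tokyo → Tunis
Tunis → Paris
Paris → Kigali
Tunis → Milan
Accra → Hanoi
Kyoto → Doha
Doha → Sofia
Vilnius → Dakar
Vilnius → Bogota
Bogota → Lima

Visit order: Cairo, Vilnius, Minsk, Riga, Delhi, Oslo, Kyoto, Seoul, Accra, Tokyo, Tunis, Paris, Kigali, Milan, Hanoi, Doha, Sofia, Dakar, Bogota, Lima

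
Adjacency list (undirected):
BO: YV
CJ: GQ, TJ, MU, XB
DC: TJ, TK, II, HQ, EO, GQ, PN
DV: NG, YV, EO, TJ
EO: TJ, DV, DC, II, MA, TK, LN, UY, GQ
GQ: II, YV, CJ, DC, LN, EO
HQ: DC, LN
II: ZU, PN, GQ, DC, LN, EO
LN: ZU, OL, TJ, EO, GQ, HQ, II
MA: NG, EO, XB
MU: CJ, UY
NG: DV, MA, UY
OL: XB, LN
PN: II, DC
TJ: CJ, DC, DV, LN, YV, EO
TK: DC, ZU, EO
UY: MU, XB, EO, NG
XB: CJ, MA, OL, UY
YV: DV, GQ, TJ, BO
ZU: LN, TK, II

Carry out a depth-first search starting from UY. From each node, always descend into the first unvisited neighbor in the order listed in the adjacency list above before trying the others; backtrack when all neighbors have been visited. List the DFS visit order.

UY → MU → CJ → GQ → II → ZU → LN → OL → XB → MA → NG → DV → YV → TJ → DC → TK → EO → HQ → PN → BO

Visit UY
UY → MU
MU → CJ
CJ → GQ
GQ → II
II → ZU
ZU → LN
LN → OL
OL → XB
XB → MA
MA → NG
NG → DV
DV → YV
YV → TJ
TJ → DC
DC → TK
TK → EO
DC → HQ
DC → PN
YV → BO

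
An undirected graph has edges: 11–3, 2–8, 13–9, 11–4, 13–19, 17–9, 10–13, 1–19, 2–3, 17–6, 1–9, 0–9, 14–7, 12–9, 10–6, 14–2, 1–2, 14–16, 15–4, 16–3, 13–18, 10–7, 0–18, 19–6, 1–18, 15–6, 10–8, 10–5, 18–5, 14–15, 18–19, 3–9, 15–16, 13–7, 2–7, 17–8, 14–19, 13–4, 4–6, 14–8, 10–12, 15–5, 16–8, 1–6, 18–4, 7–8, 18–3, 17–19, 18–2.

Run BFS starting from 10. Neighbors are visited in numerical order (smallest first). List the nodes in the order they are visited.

Visit 10; enqueue 5, 6, 7, 8, 12, 13 → queue [5, 6, 7, 8, 12, 13]
Visit 5; enqueue 15, 18 → queue [6, 7, 8, 12, 13, 15, 18]
Visit 6; enqueue 1, 4, 17, 19 → queue [7, 8, 12, 13, 15, 18, 1, 4, 17, 19]
Visit 7; enqueue 2, 14 → queue [8, 12, 13, 15, 18, 1, 4, 17, 19, 2, 14]
Visit 8; enqueue 16 → queue [12, 13, 15, 18, 1, 4, 17, 19, 2, 14, 16]
Visit 12; enqueue 9 → queue [13, 15, 18, 1, 4, 17, 19, 2, 14, 16, 9]
Visit 13 → queue [15, 18, 1, 4, 17, 19, 2, 14, 16, 9]
Visit 15 → queue [18, 1, 4, 17, 19, 2, 14, 16, 9]
Visit 18; enqueue 0, 3 → queue [1, 4, 17, 19, 2, 14, 16, 9, 0, 3]
Visit 1 → queue [4, 17, 19, 2, 14, 16, 9, 0, 3]
Visit 4; enqueue 11 → queue [17, 19, 2, 14, 16, 9, 0, 3, 11]
Visit 17 → queue [19, 2, 14, 16, 9, 0, 3, 11]
Visit 19 → queue [2, 14, 16, 9, 0, 3, 11]
Visit 2 → queue [14, 16, 9, 0, 3, 11]
Visit 14 → queue [16, 9, 0, 3, 11]
Visit 16 → queue [9, 0, 3, 11]
Visit 9 → queue [0, 3, 11]
Visit 0 → queue [3, 11]
Visit 3 → queue [11]
Visit 11 → queue []

10, 5, 6, 7, 8, 12, 13, 15, 18, 1, 4, 17, 19, 2, 14, 16, 9, 0, 3, 11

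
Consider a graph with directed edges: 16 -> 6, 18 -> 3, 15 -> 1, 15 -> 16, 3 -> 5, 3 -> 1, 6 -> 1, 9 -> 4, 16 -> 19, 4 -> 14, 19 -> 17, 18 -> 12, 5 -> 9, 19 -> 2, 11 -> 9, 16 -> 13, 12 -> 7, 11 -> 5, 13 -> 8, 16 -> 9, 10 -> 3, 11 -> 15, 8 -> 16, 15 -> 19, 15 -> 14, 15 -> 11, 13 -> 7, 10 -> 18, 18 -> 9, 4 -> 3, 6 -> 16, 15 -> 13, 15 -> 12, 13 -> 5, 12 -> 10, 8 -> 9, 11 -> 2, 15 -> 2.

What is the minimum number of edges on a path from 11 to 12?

2

Level 0: 11
Level 1: 2, 5, 9, 15
Level 2: 1, 4, 12, 13, 14, 16, 19
Level 3: 3, 6, 7, 8, 10, 17
Level 4: 18
12 first appears at level 2.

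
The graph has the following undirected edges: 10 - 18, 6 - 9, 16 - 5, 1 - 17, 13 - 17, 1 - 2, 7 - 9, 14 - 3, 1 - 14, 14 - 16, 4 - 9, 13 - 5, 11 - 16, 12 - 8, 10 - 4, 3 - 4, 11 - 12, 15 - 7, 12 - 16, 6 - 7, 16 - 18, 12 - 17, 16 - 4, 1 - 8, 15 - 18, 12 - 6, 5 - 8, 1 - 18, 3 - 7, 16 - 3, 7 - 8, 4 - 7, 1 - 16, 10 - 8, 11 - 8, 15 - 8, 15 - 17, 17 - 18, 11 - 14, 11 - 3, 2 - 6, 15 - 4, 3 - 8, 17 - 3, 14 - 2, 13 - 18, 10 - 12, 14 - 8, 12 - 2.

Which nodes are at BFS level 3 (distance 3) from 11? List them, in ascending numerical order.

9, 13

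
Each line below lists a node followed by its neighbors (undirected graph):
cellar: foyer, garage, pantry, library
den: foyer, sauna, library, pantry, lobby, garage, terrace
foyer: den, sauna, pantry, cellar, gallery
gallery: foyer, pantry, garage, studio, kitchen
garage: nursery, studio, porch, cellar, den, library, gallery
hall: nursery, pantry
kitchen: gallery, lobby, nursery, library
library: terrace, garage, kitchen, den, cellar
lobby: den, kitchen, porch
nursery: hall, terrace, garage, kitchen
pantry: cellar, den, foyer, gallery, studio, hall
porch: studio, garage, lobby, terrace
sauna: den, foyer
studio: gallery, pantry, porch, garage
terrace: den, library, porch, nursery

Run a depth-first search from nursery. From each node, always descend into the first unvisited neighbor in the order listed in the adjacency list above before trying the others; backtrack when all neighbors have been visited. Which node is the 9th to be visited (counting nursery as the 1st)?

terrace

Visit nursery
nursery → hall
hall → pantry
pantry → cellar
cellar → foyer
foyer → den
den → sauna
den → library
library → terrace
terrace → porch
porch → studio
studio → gallery
gallery → garage
gallery → kitchen
kitchen → lobby

Visit order: nursery, hall, pantry, cellar, foyer, den, sauna, library, terrace, porch, studio, gallery, garage, kitchen, lobby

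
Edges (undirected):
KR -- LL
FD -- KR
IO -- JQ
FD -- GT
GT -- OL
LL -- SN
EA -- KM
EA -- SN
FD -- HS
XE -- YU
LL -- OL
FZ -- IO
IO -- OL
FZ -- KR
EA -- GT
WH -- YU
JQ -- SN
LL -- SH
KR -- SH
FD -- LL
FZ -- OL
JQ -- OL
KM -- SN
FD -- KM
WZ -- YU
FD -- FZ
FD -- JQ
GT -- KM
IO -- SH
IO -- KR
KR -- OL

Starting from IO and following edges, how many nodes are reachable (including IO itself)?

BFS from IO visits: IO, FZ, JQ, KR, OL, SH, FD, SN, LL, GT, HS, KM, EA
Reachable nodes: 13 of 17 total.

13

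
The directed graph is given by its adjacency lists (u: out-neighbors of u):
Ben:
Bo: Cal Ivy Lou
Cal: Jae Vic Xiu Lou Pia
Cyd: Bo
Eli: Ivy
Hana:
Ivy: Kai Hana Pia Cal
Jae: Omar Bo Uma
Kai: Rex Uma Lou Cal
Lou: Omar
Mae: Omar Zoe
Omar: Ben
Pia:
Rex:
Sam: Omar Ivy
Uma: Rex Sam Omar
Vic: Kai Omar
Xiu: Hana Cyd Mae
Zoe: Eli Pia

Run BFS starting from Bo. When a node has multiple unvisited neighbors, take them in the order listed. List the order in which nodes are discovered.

Visit Bo; enqueue Cal, Ivy, Lou → queue [Cal, Ivy, Lou]
Visit Cal; enqueue Jae, Vic, Xiu, Pia → queue [Ivy, Lou, Jae, Vic, Xiu, Pia]
Visit Ivy; enqueue Kai, Hana → queue [Lou, Jae, Vic, Xiu, Pia, Kai, Hana]
Visit Lou; enqueue Omar → queue [Jae, Vic, Xiu, Pia, Kai, Hana, Omar]
Visit Jae; enqueue Uma → queue [Vic, Xiu, Pia, Kai, Hana, Omar, Uma]
Visit Vic → queue [Xiu, Pia, Kai, Hana, Omar, Uma]
Visit Xiu; enqueue Cyd, Mae → queue [Pia, Kai, Hana, Omar, Uma, Cyd, Mae]
Visit Pia → queue [Kai, Hana, Omar, Uma, Cyd, Mae]
Visit Kai; enqueue Rex → queue [Hana, Omar, Uma, Cyd, Mae, Rex]
Visit Hana → queue [Omar, Uma, Cyd, Mae, Rex]
Visit Omar; enqueue Ben → queue [Uma, Cyd, Mae, Rex, Ben]
Visit Uma; enqueue Sam → queue [Cyd, Mae, Rex, Ben, Sam]
Visit Cyd → queue [Mae, Rex, Ben, Sam]
Visit Mae; enqueue Zoe → queue [Rex, Ben, Sam, Zoe]
Visit Rex → queue [Ben, Sam, Zoe]
Visit Ben → queue [Sam, Zoe]
Visit Sam → queue [Zoe]
Visit Zoe; enqueue Eli → queue [Eli]
Visit Eli → queue []

Bo Cal Ivy Lou Jae Vic Xiu Pia Kai Hana Omar Uma Cyd Mae Rex Ben Sam Zoe Eli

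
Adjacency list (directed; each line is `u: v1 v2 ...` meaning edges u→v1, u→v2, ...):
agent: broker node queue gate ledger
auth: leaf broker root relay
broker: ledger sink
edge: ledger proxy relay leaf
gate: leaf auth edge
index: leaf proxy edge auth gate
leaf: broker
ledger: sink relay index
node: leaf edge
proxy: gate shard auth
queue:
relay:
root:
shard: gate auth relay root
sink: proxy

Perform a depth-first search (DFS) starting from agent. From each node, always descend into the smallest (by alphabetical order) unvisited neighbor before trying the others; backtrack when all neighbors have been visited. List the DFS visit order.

Visit agent
agent → broker
broker → ledger
ledger → index
index → auth
auth → leaf
auth → relay
auth → root
index → edge
edge → proxy
proxy → gate
proxy → shard
ledger → sink
agent → node
agent → queue

agent, broker, ledger, index, auth, leaf, relay, root, edge, proxy, gate, shard, sink, node, queue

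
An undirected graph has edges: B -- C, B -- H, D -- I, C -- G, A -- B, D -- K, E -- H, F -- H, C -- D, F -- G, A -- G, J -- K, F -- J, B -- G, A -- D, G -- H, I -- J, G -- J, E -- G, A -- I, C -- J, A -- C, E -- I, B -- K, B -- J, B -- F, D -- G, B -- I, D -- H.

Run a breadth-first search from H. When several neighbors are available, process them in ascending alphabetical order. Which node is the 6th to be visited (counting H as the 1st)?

Visit H; enqueue B, D, E, F, G → queue [B, D, E, F, G]
Visit B; enqueue A, C, I, J, K → queue [D, E, F, G, A, C, I, J, K]
Visit D → queue [E, F, G, A, C, I, J, K]
Visit E → queue [F, G, A, C, I, J, K]
Visit F → queue [G, A, C, I, J, K]
Visit G → queue [A, C, I, J, K]
Visit A → queue [C, I, J, K]
Visit C → queue [I, J, K]
Visit I → queue [J, K]
Visit J → queue [K]
Visit K → queue []

Visit order: H, B, D, E, F, G, A, C, I, J, K

G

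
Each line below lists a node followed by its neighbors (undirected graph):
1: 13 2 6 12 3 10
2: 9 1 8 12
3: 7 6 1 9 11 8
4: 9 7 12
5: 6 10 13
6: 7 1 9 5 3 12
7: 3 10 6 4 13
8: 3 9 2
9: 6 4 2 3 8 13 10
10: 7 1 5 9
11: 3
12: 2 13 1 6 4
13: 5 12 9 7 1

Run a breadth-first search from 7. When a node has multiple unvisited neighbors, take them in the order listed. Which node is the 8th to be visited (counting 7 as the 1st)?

9

Visit 7; enqueue 3, 10, 6, 4, 13 → queue [3, 10, 6, 4, 13]
Visit 3; enqueue 1, 9, 11, 8 → queue [10, 6, 4, 13, 1, 9, 11, 8]
Visit 10; enqueue 5 → queue [6, 4, 13, 1, 9, 11, 8, 5]
Visit 6; enqueue 12 → queue [4, 13, 1, 9, 11, 8, 5, 12]
Visit 4 → queue [13, 1, 9, 11, 8, 5, 12]
Visit 13 → queue [1, 9, 11, 8, 5, 12]
Visit 1; enqueue 2 → queue [9, 11, 8, 5, 12, 2]
Visit 9 → queue [11, 8, 5, 12, 2]
Visit 11 → queue [8, 5, 12, 2]
Visit 8 → queue [5, 12, 2]
Visit 5 → queue [12, 2]
Visit 12 → queue [2]
Visit 2 → queue []

Visit order: 7, 3, 10, 6, 4, 13, 1, 9, 11, 8, 5, 12, 2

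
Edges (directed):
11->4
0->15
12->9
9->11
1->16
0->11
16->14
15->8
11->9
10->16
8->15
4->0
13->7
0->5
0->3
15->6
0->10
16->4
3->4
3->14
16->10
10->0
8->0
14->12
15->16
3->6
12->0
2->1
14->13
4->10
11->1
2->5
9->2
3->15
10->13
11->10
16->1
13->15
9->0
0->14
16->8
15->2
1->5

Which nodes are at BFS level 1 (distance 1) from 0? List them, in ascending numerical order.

3, 5, 10, 11, 14, 15

Level 0: 0
Level 1: 3, 5, 10, 11, 14, 15
Level 2: 1, 2, 4, 6, 8, 9, 12, 13, 16
Level 3: 7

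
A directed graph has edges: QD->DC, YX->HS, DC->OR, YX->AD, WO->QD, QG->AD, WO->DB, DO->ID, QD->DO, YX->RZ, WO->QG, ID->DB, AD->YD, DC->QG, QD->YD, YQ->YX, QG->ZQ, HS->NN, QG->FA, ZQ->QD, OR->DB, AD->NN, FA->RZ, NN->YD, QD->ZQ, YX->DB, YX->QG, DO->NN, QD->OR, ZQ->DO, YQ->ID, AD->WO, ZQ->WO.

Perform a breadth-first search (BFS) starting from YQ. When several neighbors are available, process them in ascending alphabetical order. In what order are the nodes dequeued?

Visit YQ; enqueue ID, YX → queue [ID, YX]
Visit ID; enqueue DB → queue [YX, DB]
Visit YX; enqueue AD, HS, QG, RZ → queue [DB, AD, HS, QG, RZ]
Visit DB → queue [AD, HS, QG, RZ]
Visit AD; enqueue NN, WO, YD → queue [HS, QG, RZ, NN, WO, YD]
Visit HS → queue [QG, RZ, NN, WO, YD]
Visit QG; enqueue FA, ZQ → queue [RZ, NN, WO, YD, FA, ZQ]
Visit RZ → queue [NN, WO, YD, FA, ZQ]
Visit NN → queue [WO, YD, FA, ZQ]
Visit WO; enqueue QD → queue [YD, FA, ZQ, QD]
Visit YD → queue [FA, ZQ, QD]
Visit FA → queue [ZQ, QD]
Visit ZQ; enqueue DO → queue [QD, DO]
Visit QD; enqueue DC, OR → queue [DO, DC, OR]
Visit DO → queue [DC, OR]
Visit DC → queue [OR]
Visit OR → queue []

YQ, ID, YX, DB, AD, HS, QG, RZ, NN, WO, YD, FA, ZQ, QD, DO, DC, OR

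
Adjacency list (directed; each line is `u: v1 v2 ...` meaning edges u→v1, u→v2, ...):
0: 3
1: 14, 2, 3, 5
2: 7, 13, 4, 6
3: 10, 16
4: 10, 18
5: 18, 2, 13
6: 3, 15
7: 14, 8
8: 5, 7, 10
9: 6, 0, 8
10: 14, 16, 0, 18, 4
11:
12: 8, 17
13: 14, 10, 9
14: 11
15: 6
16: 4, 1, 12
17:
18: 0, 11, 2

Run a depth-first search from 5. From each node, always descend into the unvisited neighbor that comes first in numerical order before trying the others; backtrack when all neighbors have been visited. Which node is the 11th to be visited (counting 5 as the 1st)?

12

Visit 5
5 → 2
2 → 4
4 → 10
10 → 0
0 → 3
3 → 16
16 → 1
1 → 14
14 → 11
16 → 12
12 → 8
8 → 7
12 → 17
10 → 18
2 → 6
6 → 15
2 → 13
13 → 9

Visit order: 5, 2, 4, 10, 0, 3, 16, 1, 14, 11, 12, 8, 7, 17, 18, 6, 15, 13, 9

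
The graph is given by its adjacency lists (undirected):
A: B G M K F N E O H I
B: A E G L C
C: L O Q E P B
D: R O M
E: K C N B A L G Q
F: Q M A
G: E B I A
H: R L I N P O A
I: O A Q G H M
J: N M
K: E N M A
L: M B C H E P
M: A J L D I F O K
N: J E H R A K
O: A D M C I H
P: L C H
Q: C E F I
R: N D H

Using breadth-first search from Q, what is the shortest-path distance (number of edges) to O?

Level 0: Q
Level 1: C, E, F, I
Level 2: A, B, G, H, K, L, M, N, O, P
Level 3: D, J, R
O first appears at level 2.

2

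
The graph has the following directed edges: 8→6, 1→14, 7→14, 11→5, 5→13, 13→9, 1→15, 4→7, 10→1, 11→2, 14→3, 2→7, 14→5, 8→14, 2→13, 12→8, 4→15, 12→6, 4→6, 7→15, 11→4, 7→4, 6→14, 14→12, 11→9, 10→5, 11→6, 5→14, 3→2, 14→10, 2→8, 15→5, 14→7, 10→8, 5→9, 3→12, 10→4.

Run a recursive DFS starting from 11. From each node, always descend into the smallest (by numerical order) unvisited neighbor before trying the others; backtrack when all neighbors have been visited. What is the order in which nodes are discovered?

Visit 11
11 → 2
2 → 7
7 → 4
4 → 6
6 → 14
14 → 3
3 → 12
12 → 8
14 → 5
5 → 9
5 → 13
14 → 10
10 → 1
1 → 15

11, 2, 7, 4, 6, 14, 3, 12, 8, 5, 9, 13, 10, 1, 15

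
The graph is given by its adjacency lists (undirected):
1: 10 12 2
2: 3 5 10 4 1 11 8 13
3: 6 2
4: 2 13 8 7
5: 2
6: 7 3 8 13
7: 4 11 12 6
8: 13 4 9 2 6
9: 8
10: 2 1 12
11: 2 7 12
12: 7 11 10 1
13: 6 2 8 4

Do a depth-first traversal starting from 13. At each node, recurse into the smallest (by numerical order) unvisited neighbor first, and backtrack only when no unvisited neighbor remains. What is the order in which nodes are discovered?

Visit 13
13 → 2
2 → 1
1 → 10
10 → 12
12 → 7
7 → 4
4 → 8
8 → 6
6 → 3
8 → 9
7 → 11
2 → 5

13, 2, 1, 10, 12, 7, 4, 8, 6, 3, 9, 11, 5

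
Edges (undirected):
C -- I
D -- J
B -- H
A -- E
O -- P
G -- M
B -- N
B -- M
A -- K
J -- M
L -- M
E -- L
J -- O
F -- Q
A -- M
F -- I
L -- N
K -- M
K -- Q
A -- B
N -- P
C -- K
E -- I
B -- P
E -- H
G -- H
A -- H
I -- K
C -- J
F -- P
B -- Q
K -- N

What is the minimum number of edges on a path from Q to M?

Level 0: Q
Level 1: B, F, K
Level 2: A, C, H, I, M, N, P
Level 3: E, G, J, L, O
Level 4: D
M first appears at level 2.

2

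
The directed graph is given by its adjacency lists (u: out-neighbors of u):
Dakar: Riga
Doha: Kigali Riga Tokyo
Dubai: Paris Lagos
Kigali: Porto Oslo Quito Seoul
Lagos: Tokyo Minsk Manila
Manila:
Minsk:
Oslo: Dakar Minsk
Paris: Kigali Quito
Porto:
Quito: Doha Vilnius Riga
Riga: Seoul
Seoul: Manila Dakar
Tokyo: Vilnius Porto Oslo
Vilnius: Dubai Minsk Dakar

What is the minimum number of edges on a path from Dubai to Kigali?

Level 0: Dubai
Level 1: Lagos, Paris
Level 2: Kigali, Manila, Minsk, Quito, Tokyo
Level 3: Doha, Oslo, Porto, Riga, Seoul, Vilnius
Level 4: Dakar
Kigali first appears at level 2.

2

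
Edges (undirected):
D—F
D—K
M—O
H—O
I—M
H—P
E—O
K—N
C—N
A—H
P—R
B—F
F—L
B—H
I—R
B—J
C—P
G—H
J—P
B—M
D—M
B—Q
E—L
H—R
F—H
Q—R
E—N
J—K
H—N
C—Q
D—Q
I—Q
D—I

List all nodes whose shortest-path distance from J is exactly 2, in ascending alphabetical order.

C, D, F, H, M, N, Q, R

Level 0: J
Level 1: B, K, P
Level 2: C, D, F, H, M, N, Q, R
Level 3: A, E, G, I, L, O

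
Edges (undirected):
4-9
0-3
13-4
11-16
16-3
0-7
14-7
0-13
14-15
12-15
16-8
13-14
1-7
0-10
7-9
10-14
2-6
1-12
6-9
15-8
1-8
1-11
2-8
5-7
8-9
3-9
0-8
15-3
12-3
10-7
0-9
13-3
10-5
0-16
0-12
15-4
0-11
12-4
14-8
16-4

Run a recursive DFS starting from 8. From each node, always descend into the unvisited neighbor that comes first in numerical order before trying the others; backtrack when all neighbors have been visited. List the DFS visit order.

8, 0, 3, 9, 4, 12, 1, 7, 5, 10, 14, 13, 15, 11, 16, 6, 2

Visit 8
8 → 0
0 → 3
3 → 9
9 → 4
4 → 12
12 → 1
1 → 7
7 → 5
5 → 10
10 → 14
14 → 13
14 → 15
1 → 11
11 → 16
9 → 6
6 → 2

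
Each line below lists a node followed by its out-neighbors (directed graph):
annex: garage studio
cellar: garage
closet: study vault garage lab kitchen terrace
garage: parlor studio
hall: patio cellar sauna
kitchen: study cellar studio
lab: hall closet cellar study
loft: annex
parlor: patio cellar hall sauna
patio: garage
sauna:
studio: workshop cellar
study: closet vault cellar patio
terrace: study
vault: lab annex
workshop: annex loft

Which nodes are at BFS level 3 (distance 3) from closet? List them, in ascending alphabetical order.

sauna, workshop

Level 0: closet
Level 1: garage, kitchen, lab, study, terrace, vault
Level 2: annex, cellar, hall, parlor, patio, studio
Level 3: sauna, workshop
Level 4: loft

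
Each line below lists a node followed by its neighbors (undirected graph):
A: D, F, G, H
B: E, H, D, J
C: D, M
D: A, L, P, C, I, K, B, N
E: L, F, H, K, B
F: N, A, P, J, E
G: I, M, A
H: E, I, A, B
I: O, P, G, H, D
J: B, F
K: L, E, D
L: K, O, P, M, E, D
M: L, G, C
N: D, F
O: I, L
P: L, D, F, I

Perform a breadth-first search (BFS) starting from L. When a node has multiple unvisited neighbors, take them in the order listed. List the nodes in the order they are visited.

L -> K -> O -> P -> M -> E -> D -> I -> F -> G -> C -> H -> B -> A -> N -> J

Visit L; enqueue K, O, P, M, E, D → queue [K, O, P, M, E, D]
Visit K → queue [O, P, M, E, D]
Visit O; enqueue I → queue [P, M, E, D, I]
Visit P; enqueue F → queue [M, E, D, I, F]
Visit M; enqueue G, C → queue [E, D, I, F, G, C]
Visit E; enqueue H, B → queue [D, I, F, G, C, H, B]
Visit D; enqueue A, N → queue [I, F, G, C, H, B, A, N]
Visit I → queue [F, G, C, H, B, A, N]
Visit F; enqueue J → queue [G, C, H, B, A, N, J]
Visit G → queue [C, H, B, A, N, J]
Visit C → queue [H, B, A, N, J]
Visit H → queue [B, A, N, J]
Visit B → queue [A, N, J]
Visit A → queue [N, J]
Visit N → queue [J]
Visit J → queue []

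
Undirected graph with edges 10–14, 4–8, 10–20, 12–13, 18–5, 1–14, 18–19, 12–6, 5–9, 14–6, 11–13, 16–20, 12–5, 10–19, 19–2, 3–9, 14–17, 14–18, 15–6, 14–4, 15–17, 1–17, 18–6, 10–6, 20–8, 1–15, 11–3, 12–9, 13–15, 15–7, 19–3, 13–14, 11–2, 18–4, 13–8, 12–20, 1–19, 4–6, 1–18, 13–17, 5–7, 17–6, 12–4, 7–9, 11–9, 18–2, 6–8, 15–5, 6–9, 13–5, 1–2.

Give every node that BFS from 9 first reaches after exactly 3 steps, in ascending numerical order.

1, 16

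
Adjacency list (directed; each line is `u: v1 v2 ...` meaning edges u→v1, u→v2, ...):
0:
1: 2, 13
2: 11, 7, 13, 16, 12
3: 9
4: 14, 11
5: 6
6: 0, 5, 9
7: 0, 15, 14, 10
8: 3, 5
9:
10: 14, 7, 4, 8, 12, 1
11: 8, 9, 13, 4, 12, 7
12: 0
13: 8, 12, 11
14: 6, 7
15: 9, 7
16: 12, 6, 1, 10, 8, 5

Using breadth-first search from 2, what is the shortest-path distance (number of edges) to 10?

Level 0: 2
Level 1: 7, 11, 12, 13, 16
Level 2: 0, 1, 4, 5, 6, 8, 9, 10, 14, 15
Level 3: 3
10 first appears at level 2.

2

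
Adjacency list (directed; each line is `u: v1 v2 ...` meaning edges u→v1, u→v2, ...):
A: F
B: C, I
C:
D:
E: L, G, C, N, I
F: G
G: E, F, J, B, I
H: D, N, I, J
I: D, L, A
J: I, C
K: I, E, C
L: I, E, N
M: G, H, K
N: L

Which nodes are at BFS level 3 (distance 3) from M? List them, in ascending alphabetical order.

A, L

Level 0: M
Level 1: G, H, K
Level 2: B, C, D, E, F, I, J, N
Level 3: A, L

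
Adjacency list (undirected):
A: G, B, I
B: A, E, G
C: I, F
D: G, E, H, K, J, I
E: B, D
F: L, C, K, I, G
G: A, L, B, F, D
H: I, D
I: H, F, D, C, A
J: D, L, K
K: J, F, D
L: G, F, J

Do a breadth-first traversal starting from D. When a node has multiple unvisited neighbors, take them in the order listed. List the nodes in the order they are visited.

D -> G -> E -> H -> K -> J -> I -> A -> L -> B -> F -> C

Visit D; enqueue G, E, H, K, J, I → queue [G, E, H, K, J, I]
Visit G; enqueue A, L, B, F → queue [E, H, K, J, I, A, L, B, F]
Visit E → queue [H, K, J, I, A, L, B, F]
Visit H → queue [K, J, I, A, L, B, F]
Visit K → queue [J, I, A, L, B, F]
Visit J → queue [I, A, L, B, F]
Visit I; enqueue C → queue [A, L, B, F, C]
Visit A → queue [L, B, F, C]
Visit L → queue [B, F, C]
Visit B → queue [F, C]
Visit F → queue [C]
Visit C → queue []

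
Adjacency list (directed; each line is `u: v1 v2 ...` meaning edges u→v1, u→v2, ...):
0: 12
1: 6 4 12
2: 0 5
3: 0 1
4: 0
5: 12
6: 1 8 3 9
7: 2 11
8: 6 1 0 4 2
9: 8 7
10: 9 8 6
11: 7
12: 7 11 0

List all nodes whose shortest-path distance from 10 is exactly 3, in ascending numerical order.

5, 11, 12

Level 0: 10
Level 1: 6, 8, 9
Level 2: 0, 1, 2, 3, 4, 7
Level 3: 5, 11, 12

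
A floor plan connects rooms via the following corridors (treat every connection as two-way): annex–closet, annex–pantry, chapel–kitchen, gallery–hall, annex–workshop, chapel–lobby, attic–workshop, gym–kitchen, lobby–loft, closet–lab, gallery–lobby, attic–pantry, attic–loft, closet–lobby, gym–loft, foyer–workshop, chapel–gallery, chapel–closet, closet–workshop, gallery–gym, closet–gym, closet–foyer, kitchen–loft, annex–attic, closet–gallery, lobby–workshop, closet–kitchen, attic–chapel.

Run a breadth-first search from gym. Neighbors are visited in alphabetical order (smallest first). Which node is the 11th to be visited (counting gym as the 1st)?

Visit gym; enqueue closet, gallery, kitchen, loft → queue [closet, gallery, kitchen, loft]
Visit closet; enqueue annex, chapel, foyer, lab, lobby, workshop → queue [gallery, kitchen, loft, annex, chapel, foyer, lab, lobby, workshop]
Visit gallery; enqueue hall → queue [kitchen, loft, annex, chapel, foyer, lab, lobby, workshop, hall]
Visit kitchen → queue [loft, annex, chapel, foyer, lab, lobby, workshop, hall]
Visit loft; enqueue attic → queue [annex, chapel, foyer, lab, lobby, workshop, hall, attic]
Visit annex; enqueue pantry → queue [chapel, foyer, lab, lobby, workshop, hall, attic, pantry]
Visit chapel → queue [foyer, lab, lobby, workshop, hall, attic, pantry]
Visit foyer → queue [lab, lobby, workshop, hall, attic, pantry]
Visit lab → queue [lobby, workshop, hall, attic, pantry]
Visit lobby → queue [workshop, hall, attic, pantry]
Visit workshop → queue [hall, attic, pantry]
Visit hall → queue [attic, pantry]
Visit attic → queue [pantry]
Visit pantry → queue []

Visit order: gym, closet, gallery, kitchen, loft, annex, chapel, foyer, lab, lobby, workshop, hall, attic, pantry

workshop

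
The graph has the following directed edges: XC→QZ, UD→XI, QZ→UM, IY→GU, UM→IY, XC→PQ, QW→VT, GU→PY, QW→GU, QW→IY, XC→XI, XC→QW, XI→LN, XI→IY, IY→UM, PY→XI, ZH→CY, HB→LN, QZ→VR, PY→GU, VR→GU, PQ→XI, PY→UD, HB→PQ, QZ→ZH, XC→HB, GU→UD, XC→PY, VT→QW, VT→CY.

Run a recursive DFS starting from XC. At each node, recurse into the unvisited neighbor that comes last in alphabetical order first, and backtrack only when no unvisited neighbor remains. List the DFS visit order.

Visit XC
XC → XI
XI → LN
XI → IY
IY → UM
IY → GU
GU → UD
GU → PY
XC → QZ
QZ → ZH
ZH → CY
QZ → VR
XC → QW
QW → VT
XC → PQ
XC → HB

XC → XI → LN → IY → UM → GU → UD → PY → QZ → ZH → CY → VR → QW → VT → PQ → HB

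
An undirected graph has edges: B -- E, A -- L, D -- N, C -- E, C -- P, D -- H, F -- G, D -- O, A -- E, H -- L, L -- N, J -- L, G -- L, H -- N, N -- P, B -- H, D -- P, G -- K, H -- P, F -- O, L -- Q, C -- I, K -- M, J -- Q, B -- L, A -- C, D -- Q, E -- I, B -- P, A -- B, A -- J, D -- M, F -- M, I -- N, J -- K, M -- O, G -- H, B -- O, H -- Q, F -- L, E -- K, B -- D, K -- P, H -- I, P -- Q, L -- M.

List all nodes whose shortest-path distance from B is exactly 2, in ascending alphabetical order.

Level 0: B
Level 1: A, D, E, H, L, O, P
Level 2: C, F, G, I, J, K, M, N, Q

C, F, G, I, J, K, M, N, Q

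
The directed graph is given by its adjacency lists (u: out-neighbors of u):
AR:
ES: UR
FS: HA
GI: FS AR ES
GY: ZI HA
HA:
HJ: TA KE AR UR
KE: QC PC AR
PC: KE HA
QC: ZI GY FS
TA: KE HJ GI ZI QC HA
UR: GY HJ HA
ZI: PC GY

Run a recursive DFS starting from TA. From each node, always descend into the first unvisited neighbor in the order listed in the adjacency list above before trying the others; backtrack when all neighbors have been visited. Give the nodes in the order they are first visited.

TA KE QC ZI PC HA GY FS AR HJ UR GI ES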